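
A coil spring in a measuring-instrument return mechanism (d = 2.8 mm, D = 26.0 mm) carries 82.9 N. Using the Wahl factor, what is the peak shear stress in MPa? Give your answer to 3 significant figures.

289 MPa

Spring index C = D/d = 26.0/2.8 = 9.2857
K_W = (4C−1)/(4C−4) + 0.615/C = 36.143/33.143 + 0.0662 = 1.1567
τ₀ = 8FD/(πd³) = 8·82.9·26.0/(π·2.8³) = 17243.2/68.964 = 250.03 MPa
τ_max = K·τ₀ = 1.1567 × 250.03 = 289.22 MPa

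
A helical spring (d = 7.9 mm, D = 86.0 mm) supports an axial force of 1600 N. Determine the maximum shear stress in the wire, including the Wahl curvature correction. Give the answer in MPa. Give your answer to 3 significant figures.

Spring index C = D/d = 86.0/7.9 = 10.8861
K_W = (4C−1)/(4C−4) + 0.615/C = 42.544/39.544 + 0.0565 = 1.1324
τ₀ = 8FD/(πd³) = 8·1600·86.0/(π·7.9³) = 1.1008e+06/1548.9 = 710.69 MPa
τ_max = K·τ₀ = 1.1324 × 710.69 = 804.75 MPa

805 MPa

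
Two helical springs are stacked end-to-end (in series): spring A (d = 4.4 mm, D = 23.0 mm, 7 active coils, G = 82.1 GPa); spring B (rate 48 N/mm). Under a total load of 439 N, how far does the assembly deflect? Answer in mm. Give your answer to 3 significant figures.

18.9 mm

k_A = Gd⁴/(8D³N_a) = (82.1×10³)(4.4⁴)/(8·23.0³·7) = 45.163 N/mm
Series: 1/k_eq = 1/45.163 + 1/48 = 0.042975; k_eq = 23.269 N/mm
δ = F/k_eq = 439/23.269 = 18.866 mm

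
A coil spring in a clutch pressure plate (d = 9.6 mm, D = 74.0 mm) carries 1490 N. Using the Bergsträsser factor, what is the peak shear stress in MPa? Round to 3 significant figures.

374 MPa

Spring index C = D/d = 74.0/9.6 = 7.7083
K_B = (4C+2)/(4C−3) = 32.833/27.833 = 1.1796
τ₀ = 8FD/(πd³) = 8·1490·74.0/(π·9.6³) = 882080/2779.5 = 317.35 MPa
τ_max = K·τ₀ = 1.1796 × 317.35 = 374.36 MPa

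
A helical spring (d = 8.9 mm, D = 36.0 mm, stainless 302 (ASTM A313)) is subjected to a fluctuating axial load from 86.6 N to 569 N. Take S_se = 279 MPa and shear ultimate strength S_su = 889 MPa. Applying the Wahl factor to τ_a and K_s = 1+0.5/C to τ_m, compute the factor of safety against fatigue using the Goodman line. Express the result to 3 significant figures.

C = D/d = 36.0/8.9 = 4.0449; K_W = (4C−1)/(4C−4)+0.615/C = 1.3984; K_s = 1+0.5/C = 1.1236
F_a = (F_max−F_min)/2 = 241.2 N; F_m = (F_max+F_min)/2 = 327.8 N
τ_a = K_W·8F_aD/(πd³) = 1.3984 × 31.365 = 43.86 MPa
τ_m = K_s·8F_mD/(πd³) = 1.1236 × 42.627 = 47.896 MPa
Goodman: 1/n_f = τ_a/S_se + τ_m/S_su = 43.86/279 + 47.896/889 = 0.15720 + 0.05388 = 0.21108
n_f = 1/0.21108 = 4.738

4.74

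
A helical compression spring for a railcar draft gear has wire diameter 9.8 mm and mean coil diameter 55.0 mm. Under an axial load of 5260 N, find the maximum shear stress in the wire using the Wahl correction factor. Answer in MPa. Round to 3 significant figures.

996 MPa

Spring index C = D/d = 55.0/9.8 = 5.6122
K_W = (4C−1)/(4C−4) + 0.615/C = 21.449/18.449 + 0.1096 = 1.2722
τ₀ = 8FD/(πd³) = 8·5260·55.0/(π·9.8³) = 2.3144e+06/2956.8 = 782.73 MPa
τ_max = K·τ₀ = 1.2722 × 782.73 = 995.78 MPa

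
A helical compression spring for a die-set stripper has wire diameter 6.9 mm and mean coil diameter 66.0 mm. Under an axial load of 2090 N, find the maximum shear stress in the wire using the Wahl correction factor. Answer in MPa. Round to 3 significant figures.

Spring index C = D/d = 66.0/6.9 = 9.5652
K_W = (4C−1)/(4C−4) + 0.615/C = 37.261/34.261 + 0.0643 = 1.1519
τ₀ = 8FD/(πd³) = 8·2090·66.0/(π·6.9³) = 1.10352e+06/1032 = 1069.3 MPa
τ_max = K·τ₀ = 1.1519 × 1069.3 = 1231.6 MPa

1230 MPa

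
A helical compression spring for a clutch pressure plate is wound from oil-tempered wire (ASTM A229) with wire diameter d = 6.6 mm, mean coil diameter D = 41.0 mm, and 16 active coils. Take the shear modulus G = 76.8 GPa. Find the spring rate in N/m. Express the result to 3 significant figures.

16500 N/m

k = Gd⁴/(8D³N_a) = (76.8×10³ × 6.6⁴) / (8 × 41.0³ × 16)
  = 1.45726e+08 / 8.82189e+06 = 16.519 N/mm = 16519 N/m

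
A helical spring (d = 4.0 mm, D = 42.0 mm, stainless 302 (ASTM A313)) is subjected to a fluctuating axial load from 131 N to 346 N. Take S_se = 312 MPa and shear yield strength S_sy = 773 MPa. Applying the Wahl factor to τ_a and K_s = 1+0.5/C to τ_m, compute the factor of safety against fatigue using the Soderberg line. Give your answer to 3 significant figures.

0.837

C = D/d = 42.0/4.0 = 10.5000; K_W = (4C−1)/(4C−4)+0.615/C = 1.1375; K_s = 1+0.5/C = 1.0476
F_a = (F_max−F_min)/2 = 107.5 N; F_m = (F_max+F_min)/2 = 238.5 N
τ_a = K_W·8F_aD/(πd³) = 1.1375 × 179.65 = 204.35 MPa
τ_m = K_s·8F_mD/(πd³) = 1.0476 × 398.56 = 417.54 MPa
Soderberg: 1/n_f = τ_a/S_se + τ_m/S_sy = 204.35/312 + 417.54/773 = 0.65497 + 0.54016 = 1.1951
n_f = 1/1.1951 = 0.8367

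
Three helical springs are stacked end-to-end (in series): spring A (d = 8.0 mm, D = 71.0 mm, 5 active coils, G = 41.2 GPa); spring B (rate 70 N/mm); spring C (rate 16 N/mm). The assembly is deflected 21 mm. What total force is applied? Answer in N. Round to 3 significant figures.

k_A = Gd⁴/(8D³N_a) = (41.2×10³)(8.0⁴)/(8·71.0³·5) = 11.788 N/mm
Series: 1/k_eq = 1/11.788 + 1/70 + 1/16 = 0.16162; k_eq = 6.1873 N/mm
F = k_eq·δ = 6.1873·21 = 129.93 N

130 N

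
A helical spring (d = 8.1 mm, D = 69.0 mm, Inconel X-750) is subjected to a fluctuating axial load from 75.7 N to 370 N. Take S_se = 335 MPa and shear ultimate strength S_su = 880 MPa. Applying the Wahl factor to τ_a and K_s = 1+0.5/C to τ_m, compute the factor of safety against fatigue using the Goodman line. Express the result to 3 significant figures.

C = D/d = 69.0/8.1 = 8.5185; K_W = (4C−1)/(4C−4)+0.615/C = 1.1719; K_s = 1+0.5/C = 1.0587
F_a = (F_max−F_min)/2 = 147.15 N; F_m = (F_max+F_min)/2 = 222.85 N
τ_a = K_W·8F_aD/(πd³) = 1.1719 × 48.651 = 57.017 MPa
τ_m = K_s·8F_mD/(πd³) = 1.0587 × 73.68 = 78.004 MPa
Goodman: 1/n_f = τ_a/S_se + τ_m/S_su = 57.017/335 + 78.004/880 = 0.17020 + 0.08864 = 0.25884
n_f = 1/0.25884 = 3.863

3.86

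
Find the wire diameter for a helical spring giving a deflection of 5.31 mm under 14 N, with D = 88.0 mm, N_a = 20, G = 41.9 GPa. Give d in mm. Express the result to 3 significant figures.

Required rate k = F/δ = 14/5.31 = 2.6365 N/mm
d = (8D³N_a·k / G)^(1/4) = (8·88.0³·20·2.6365 / (41.9×10³))^0.25
  = (6861)^0.25 = 9.1012 mm

9.10 mm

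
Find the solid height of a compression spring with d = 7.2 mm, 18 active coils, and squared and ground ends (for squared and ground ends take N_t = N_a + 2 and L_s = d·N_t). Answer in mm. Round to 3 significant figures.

144 mm

squared and ground ends: N_t = N_a + 2 = 18 + 2 = 20
L_s = d·N_t = 7.2 × 20 = 144 mm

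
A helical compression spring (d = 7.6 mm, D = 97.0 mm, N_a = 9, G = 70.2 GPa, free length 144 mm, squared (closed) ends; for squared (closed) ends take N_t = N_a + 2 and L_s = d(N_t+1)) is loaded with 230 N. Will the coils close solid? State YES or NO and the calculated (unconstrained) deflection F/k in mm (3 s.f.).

YES, δ = 64.5 mm

k = Gd⁴/(8D³N_a) = (70.2×10³)(7.6⁴)/(8·97.0³·9) = 3.564 N/mm
N_t = 11; L_s = 7.6·12 = 91.2 mm; δ_solid = L₀ − L_s = 144 − 91.2 = 52.8 mm
δ = F/k = 230/3.564 = 64.533 mm
δ ≥ δ_solid → spring goes solid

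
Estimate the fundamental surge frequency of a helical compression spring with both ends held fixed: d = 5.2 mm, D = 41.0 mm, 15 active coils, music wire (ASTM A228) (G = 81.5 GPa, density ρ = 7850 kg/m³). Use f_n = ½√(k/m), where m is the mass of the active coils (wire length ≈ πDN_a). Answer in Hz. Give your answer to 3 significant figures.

74.8 Hz

k = Gd⁴/(8D³N_a) = (81.5×10³)(5.2⁴)/(8·41.0³·15) = 7.2051 N/mm = 7205.1 N/m
Wire length L = πDN_a = π·41.0·15 = 1932.1 mm
m = ρ·(πd²/4)·L = 7850 × 21.237×10⁻⁶ m² × 1.9321 m = 0.3221 kg
f_n = ½√(k/m) = 0.5·√(7205.1/0.3221) = 0.5·√(22369) = 74.781 Hz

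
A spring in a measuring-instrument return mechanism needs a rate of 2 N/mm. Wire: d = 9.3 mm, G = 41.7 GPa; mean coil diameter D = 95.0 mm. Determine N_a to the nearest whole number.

N_a = Gd⁴/(8D³k) = (41.7×10³ × 9.3⁴)/(8 × 95.0³ × 2)
    = 3.11938e+08 / 1.3718e+07 = 22.74 → 23 coils

23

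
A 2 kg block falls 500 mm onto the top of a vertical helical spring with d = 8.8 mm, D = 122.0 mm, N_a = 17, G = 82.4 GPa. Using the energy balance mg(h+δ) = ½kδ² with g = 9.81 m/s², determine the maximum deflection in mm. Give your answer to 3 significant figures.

109 mm

k = Gd⁴/(8D³N_a) = (82.4×10³)(8.8⁴)/(8·122.0³·17) = 2.001 N/mm
W = mg = 2 × 9.81 = 19.62 N
½kδ² − Wδ − Wh = 0 → δ = (W + √(W² + 2kWh))/k
δ = (19.62 + √(384.94 + 39258.9))/2.001 = (19.62 + 199.11)/2.001 = 109.31 mm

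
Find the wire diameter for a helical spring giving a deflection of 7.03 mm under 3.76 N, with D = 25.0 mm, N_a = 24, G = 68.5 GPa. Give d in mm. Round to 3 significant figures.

Required rate k = F/δ = 3.76/7.03 = 0.53485 N/mm
d = (8D³N_a·k / G)^(1/4) = (8·25.0³·24·0.53485 / (68.5×10³))^0.25
  = (23.424)^0.25 = 2.2000 mm

2.20 mm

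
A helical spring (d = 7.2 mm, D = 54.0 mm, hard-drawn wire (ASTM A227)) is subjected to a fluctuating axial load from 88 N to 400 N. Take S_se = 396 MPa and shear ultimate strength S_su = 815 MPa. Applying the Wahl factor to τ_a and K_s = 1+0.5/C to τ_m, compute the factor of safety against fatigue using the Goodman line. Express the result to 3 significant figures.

3.43

C = D/d = 54.0/7.2 = 7.5000; K_W = (4C−1)/(4C−4)+0.615/C = 1.1974; K_s = 1+0.5/C = 1.0667
F_a = (F_max−F_min)/2 = 156 N; F_m = (F_max+F_min)/2 = 244 N
τ_a = K_W·8F_aD/(πd³) = 1.1974 × 57.473 = 68.817 MPa
τ_m = K_s·8F_mD/(πd³) = 1.0667 × 89.893 = 95.886 MPa
Goodman: 1/n_f = τ_a/S_se + τ_m/S_su = 68.817/396 + 95.886/815 = 0.17378 + 0.11765 = 0.29143
n_f = 1/0.29143 = 3.431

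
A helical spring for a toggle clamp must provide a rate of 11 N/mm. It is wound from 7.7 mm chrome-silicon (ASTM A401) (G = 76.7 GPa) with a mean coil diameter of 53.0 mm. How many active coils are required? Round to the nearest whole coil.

21

N_a = Gd⁴/(8D³k) = (76.7×10³ × 7.7⁴)/(8 × 53.0³ × 11)
    = 2.69624e+08 / 1.31012e+07 = 20.58 → 21 coils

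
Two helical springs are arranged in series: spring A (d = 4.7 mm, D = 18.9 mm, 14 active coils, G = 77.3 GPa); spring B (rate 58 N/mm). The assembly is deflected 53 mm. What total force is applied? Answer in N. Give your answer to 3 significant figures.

1420 N

k_A = Gd⁴/(8D³N_a) = (77.3×10³)(4.7⁴)/(8·18.9³·14) = 49.885 N/mm
Series: 1/k_eq = 1/49.885 + 1/58 = 0.037288; k_eq = 26.819 N/mm
F = k_eq·δ = 26.819·53 = 1421.4 N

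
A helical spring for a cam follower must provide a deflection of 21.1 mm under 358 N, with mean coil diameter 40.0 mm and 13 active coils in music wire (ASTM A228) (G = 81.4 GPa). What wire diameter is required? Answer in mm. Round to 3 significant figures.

6.10 mm

Required rate k = F/δ = 358/21.1 = 16.967 N/mm
d = (8D³N_a·k / G)^(1/4) = (8·40.0³·13·16.967 / (81.4×10³))^0.25
  = (1387.4)^0.25 = 6.1031 mm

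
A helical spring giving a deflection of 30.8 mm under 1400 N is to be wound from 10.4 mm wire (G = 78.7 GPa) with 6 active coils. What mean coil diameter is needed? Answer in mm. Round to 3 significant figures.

Required rate k = F/δ = 1400/30.8 = 45.455 N/mm
D = (Gd⁴/(8N_a·k))^(1/3) = (78.7×10³·10.4⁴/(8·6·45.455))^(1/3)
  = (421978)^(1/3) = 75.0061 mm

75.0 mm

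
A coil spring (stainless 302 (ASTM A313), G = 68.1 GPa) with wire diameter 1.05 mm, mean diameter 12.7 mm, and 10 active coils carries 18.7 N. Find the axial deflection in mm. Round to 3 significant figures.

37.0 mm

k = Gd⁴/(8D³N_a) = (68.1×10³)(1.05⁴)/(8·12.7³·10) = 0.50513 N/mm
δ = F/k = 18.7 / 0.50513 = 37.02 mm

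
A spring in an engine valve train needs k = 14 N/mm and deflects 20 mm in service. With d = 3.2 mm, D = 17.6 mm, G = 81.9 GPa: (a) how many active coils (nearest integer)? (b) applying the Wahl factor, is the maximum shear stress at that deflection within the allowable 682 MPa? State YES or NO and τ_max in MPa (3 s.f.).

(a) 14 coils; (b) YES, τ_max = 492 MPa

N_a = Gd⁴/(8D³k) = (81.9×10³)(3.2⁴)/(8·17.6³·14) = 14.06 → N_a = 14
Actual rate k = Gd⁴/(8D³·14) = 14.065 N/mm
Working load F = kδ = 14.065·20 = 281.29 N
C = 17.6/3.2 = 5.5000; K_W = (4C−1)/(4C−4)+0.615/C = 1.2785
τ_max = K_W·8FD/(πd³) = 1.2785·384.73 = 491.88 MPa
τ_max ≤ 682 MPa → acceptable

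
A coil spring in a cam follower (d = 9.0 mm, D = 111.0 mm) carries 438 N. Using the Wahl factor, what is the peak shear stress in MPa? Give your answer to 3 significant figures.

190 MPa

Spring index C = D/d = 111.0/9.0 = 12.3333
K_W = (4C−1)/(4C−4) + 0.615/C = 48.333/45.333 + 0.0499 = 1.1160
τ₀ = 8FD/(πd³) = 8·438·111.0/(π·9.0³) = 388944/2290.2 = 169.83 MPa
τ_max = K·τ₀ = 1.1160 × 169.83 = 189.54 MPa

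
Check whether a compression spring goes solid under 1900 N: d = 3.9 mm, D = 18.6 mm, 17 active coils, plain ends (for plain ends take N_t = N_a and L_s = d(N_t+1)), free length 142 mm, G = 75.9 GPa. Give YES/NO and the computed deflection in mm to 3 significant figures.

YES, δ = 94.7 mm

k = Gd⁴/(8D³N_a) = (75.9×10³)(3.9⁴)/(8·18.6³·17) = 20.064 N/mm
N_t = 17; L_s = 3.9·18 = 70.2 mm; δ_solid = L₀ − L_s = 142 − 70.2 = 71.8 mm
δ = F/k = 1900/20.064 = 94.696 mm
δ ≥ δ_solid → spring goes solid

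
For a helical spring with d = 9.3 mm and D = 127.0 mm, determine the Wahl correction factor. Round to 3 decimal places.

1.104

C = D/d = 127.0/9.3 = 13.6559
K_W = (4C−1)/(4C−4) + 0.615/C = 53.624/50.624 + 0.0450 = 1.1043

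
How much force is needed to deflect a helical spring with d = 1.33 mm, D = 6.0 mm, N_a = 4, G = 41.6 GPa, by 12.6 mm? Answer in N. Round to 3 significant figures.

k = Gd⁴/(8D³N_a) = (41.6×10³)(1.33⁴)/(8·6.0³·4) = 18.832 N/mm
F = k·δ = 18.832 × 12.6 = 237.28 N

237 N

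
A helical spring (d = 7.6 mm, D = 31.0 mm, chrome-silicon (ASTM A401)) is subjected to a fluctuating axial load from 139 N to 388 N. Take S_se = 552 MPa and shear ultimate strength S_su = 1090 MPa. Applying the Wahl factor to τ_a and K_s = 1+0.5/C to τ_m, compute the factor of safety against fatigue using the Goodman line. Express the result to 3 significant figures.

C = D/d = 31.0/7.6 = 4.0789; K_W = (4C−1)/(4C−4)+0.615/C = 1.3944; K_s = 1+0.5/C = 1.1226
F_a = (F_max−F_min)/2 = 124.5 N; F_m = (F_max+F_min)/2 = 263.5 N
τ_a = K_W·8F_aD/(πd³) = 1.3944 × 22.389 = 31.218 MPa
τ_m = K_s·8F_mD/(πd³) = 1.1226 × 47.385 = 53.194 MPa
Goodman: 1/n_f = τ_a/S_se + τ_m/S_su = 31.218/552 + 53.194/1090 = 0.05655 + 0.04880 = 0.10536
n_f = 1/0.10536 = 9.492

9.49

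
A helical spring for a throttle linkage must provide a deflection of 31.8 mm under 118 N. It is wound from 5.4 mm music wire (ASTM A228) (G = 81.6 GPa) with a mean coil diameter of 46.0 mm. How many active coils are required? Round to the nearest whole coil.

24

Required rate k = F/δ = 118/31.8 = 3.7107 N/mm
N_a = Gd⁴/(8D³k) = (81.6×10³ × 5.4⁴)/(8 × 46.0³ × 3.7107)
    = 6.93849e+07 / 2.88947e+06 = 24.01 → 24 coils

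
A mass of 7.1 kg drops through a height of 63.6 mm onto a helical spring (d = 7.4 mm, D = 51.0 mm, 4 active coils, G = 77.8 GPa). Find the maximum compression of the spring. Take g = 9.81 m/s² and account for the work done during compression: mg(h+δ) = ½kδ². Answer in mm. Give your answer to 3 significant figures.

k = Gd⁴/(8D³N_a) = (77.8×10³)(7.4⁴)/(8·51.0³·4) = 54.96 N/mm
W = mg = 7.1 × 9.81 = 69.651 N
½kδ² − Wδ − Wh = 0 → δ = (W + √(W² + 2kWh))/k
δ = (69.651 + √(4851.3 + 486923))/54.96 = (69.651 + 701.27)/54.96 = 14.027 mm

14.0 mm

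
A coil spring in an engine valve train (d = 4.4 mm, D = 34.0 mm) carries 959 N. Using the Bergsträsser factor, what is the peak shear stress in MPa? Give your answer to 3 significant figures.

1150 MPa

Spring index C = D/d = 34.0/4.4 = 7.7273
K_B = (4C+2)/(4C−3) = 32.909/27.909 = 1.1792
τ₀ = 8FD/(πd³) = 8·959·34.0/(π·4.4³) = 260848/267.61 = 974.72 MPa
τ_max = K·τ₀ = 1.1792 × 974.72 = 1149.3 MPa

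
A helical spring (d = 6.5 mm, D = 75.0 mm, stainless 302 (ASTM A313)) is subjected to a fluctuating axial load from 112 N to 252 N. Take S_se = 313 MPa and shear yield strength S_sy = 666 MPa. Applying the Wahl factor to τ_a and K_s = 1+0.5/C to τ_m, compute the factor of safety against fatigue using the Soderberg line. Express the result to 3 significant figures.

C = D/d = 75.0/6.5 = 11.5385; K_W = (4C−1)/(4C−4)+0.615/C = 1.1245; K_s = 1+0.5/C = 1.0433
F_a = (F_max−F_min)/2 = 70 N; F_m = (F_max+F_min)/2 = 182 N
τ_a = K_W·8F_aD/(πd³) = 1.1245 × 48.681 = 54.74 MPa
τ_m = K_s·8F_mD/(πd³) = 1.0433 × 126.57 = 132.06 MPa
Soderberg: 1/n_f = τ_a/S_se + τ_m/S_sy = 54.74/313 + 132.06/666 = 0.17489 + 0.19828 = 0.37317
n_f = 1/0.37317 = 2.68

2.68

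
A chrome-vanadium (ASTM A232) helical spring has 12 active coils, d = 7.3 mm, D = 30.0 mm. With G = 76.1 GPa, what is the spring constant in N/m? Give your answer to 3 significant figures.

k = Gd⁴/(8D³N_a) = (76.1×10³ × 7.3⁴) / (8 × 30.0³ × 12)
  = 2.16111e+08 / 2.592e+06 = 83.376 N/mm = 83376 N/m

83400 N/m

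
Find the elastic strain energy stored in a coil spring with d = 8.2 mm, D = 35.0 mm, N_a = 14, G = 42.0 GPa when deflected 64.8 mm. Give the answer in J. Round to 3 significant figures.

k = Gd⁴/(8D³N_a) = (42.0×10³)(8.2⁴)/(8·35.0³·14) = 39.544 N/mm
U = ½kδ² = 0.5 × 39.544 × 64.8² = 83024 N·mm = 83.024 J

83.0 J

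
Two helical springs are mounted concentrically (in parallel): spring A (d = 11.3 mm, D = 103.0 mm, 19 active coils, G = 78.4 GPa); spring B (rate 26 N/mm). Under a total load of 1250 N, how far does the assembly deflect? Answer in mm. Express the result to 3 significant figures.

37.1 mm

k_A = Gd⁴/(8D³N_a) = (78.4×10³)(11.3⁴)/(8·103.0³·19) = 7.6962 N/mm
Parallel: k_eq = 7.6962 + 26 = 33.696 N/mm
δ = F/k_eq = 1250/33.696 = 37.096 mm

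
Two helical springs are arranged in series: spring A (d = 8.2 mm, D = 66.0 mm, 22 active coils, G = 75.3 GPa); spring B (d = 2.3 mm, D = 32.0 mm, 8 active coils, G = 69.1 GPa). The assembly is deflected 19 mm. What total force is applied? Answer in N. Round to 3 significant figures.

k_A = Gd⁴/(8D³N_a) = (75.3×10³)(8.2⁴)/(8·66.0³·22) = 6.7283 N/mm
k_B = Gd⁴/(8D³N_a) = (69.1×10³)(2.3⁴)/(8·32.0³·8) = 0.92206 N/mm
Series: 1/k_eq = 1/6.7283 + 1/0.92206 = 1.2332; k_eq = 0.81093 N/mm
F = k_eq·δ = 0.81093·19 = 15.408 N

15.4 N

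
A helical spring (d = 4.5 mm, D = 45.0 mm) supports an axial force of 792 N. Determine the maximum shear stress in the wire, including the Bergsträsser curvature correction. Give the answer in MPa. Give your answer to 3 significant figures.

1130 MPa

Spring index C = D/d = 45.0/4.5 = 10.0000
K_B = (4C+2)/(4C−3) = 42.000/37.000 = 1.1351
τ₀ = 8FD/(πd³) = 8·792·45.0/(π·4.5³) = 285120/286.28 = 995.96 MPa
τ_max = K·τ₀ = 1.1351 × 995.96 = 1130.5 MPa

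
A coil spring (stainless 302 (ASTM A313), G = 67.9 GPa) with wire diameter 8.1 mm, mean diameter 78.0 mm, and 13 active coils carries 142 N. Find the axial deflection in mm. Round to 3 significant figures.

24.0 mm

k = Gd⁴/(8D³N_a) = (67.9×10³)(8.1⁴)/(8·78.0³·13) = 5.9223 N/mm
δ = F/k = 142 / 5.9223 = 23.977 mm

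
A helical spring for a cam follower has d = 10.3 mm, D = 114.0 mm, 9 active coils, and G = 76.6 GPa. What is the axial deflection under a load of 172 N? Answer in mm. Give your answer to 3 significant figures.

21.3 mm

k = Gd⁴/(8D³N_a) = (76.6×10³)(10.3⁴)/(8·114.0³·9) = 8.0822 N/mm
δ = F/k = 172 / 8.0822 = 21.281 mm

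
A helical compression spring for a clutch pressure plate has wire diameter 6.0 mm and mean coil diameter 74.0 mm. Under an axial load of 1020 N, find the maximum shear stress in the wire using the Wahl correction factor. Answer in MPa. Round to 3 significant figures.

Spring index C = D/d = 74.0/6.0 = 12.3333
K_W = (4C−1)/(4C−4) + 0.615/C = 48.333/45.333 + 0.0499 = 1.1160
τ₀ = 8FD/(πd³) = 8·1020·74.0/(π·6.0³) = 603840/678.58 = 889.85 MPa
τ_max = K·τ₀ = 1.1160 × 889.85 = 993.11 MPa

993 MPa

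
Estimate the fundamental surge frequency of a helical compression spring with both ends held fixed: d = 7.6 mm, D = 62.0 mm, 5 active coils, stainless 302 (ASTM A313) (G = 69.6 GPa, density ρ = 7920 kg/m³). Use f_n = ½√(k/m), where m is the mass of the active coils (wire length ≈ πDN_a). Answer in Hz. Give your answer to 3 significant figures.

132 Hz

k = Gd⁴/(8D³N_a) = (69.6×10³)(7.6⁴)/(8·62.0³·5) = 24.357 N/mm = 24357 N/m
Wire length L = πDN_a = π·62.0·5 = 973.89 mm
m = ρ·(πd²/4)·L = 7920 × 45.365×10⁻⁶ m² × 0.97389 m = 0.34991 kg
f_n = ½√(k/m) = 0.5·√(24357/0.34991) = 0.5·√(69610) = 131.92 Hz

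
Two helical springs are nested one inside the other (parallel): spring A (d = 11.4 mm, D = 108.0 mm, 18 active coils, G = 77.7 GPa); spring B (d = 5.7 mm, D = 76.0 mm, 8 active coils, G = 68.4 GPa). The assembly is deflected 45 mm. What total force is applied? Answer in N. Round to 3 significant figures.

k_A = Gd⁴/(8D³N_a) = (77.7×10³)(11.4⁴)/(8·108.0³·18) = 7.2345 N/mm
k_B = Gd⁴/(8D³N_a) = (68.4×10³)(5.7⁴)/(8·76.0³·8) = 2.57 N/mm
Parallel: k_eq = 7.2345 + 2.57 = 9.8045 N/mm
F = k_eq·δ = 9.8045·45 = 441.2 N

441 N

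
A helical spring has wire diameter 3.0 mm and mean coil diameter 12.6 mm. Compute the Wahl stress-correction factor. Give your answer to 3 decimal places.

1.381

C = D/d = 12.6/3.0 = 4.2000
K_W = (4C−1)/(4C−4) + 0.615/C = 15.800/12.800 + 0.1464 = 1.3808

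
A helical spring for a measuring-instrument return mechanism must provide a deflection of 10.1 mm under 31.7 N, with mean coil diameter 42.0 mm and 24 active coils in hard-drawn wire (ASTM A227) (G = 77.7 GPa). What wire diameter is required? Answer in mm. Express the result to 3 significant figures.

4.90 mm

Required rate k = F/δ = 31.7/10.1 = 3.1386 N/mm
d = (8D³N_a·k / G)^(1/4) = (8·42.0³·24·3.1386 / (77.7×10³))^0.25
  = (574.6)^0.25 = 4.8960 mm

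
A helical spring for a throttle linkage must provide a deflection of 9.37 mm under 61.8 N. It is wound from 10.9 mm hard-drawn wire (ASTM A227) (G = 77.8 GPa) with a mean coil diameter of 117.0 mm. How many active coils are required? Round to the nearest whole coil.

13

Required rate k = F/δ = 61.8/9.37 = 6.5955 N/mm
N_a = Gd⁴/(8D³k) = (77.8×10³ × 10.9⁴)/(8 × 117.0³ × 6.5955)
    = 1.09821e+09 / 8.45077e+07 = 13 → 13 coils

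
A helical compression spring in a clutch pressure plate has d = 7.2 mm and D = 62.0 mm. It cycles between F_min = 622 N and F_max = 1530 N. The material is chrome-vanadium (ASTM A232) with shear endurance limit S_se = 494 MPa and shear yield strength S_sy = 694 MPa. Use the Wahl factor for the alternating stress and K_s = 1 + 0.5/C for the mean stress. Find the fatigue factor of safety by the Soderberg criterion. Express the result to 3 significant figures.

C = D/d = 62.0/7.2 = 8.6111; K_W = (4C−1)/(4C−4)+0.615/C = 1.1700; K_s = 1+0.5/C = 1.0581
F_a = (F_max−F_min)/2 = 454 N; F_m = (F_max+F_min)/2 = 1076 N
τ_a = K_W·8F_aD/(πd³) = 1.1700 × 192.04 = 224.68 MPa
τ_m = K_s·8F_mD/(πd³) = 1.0581 × 455.14 = 481.57 MPa
Soderberg: 1/n_f = τ_a/S_se + τ_m/S_sy = 224.68/494 + 481.57/694 = 0.45481 + 0.69390 = 1.1487
n_f = 1/1.1487 = 0.8705

0.871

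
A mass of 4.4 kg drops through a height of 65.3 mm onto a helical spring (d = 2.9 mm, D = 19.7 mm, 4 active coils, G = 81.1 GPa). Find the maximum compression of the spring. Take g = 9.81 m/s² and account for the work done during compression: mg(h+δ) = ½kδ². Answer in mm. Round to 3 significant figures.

17.5 mm

k = Gd⁴/(8D³N_a) = (81.1×10³)(2.9⁴)/(8·19.7³·4) = 23.446 N/mm
W = mg = 4.4 × 9.81 = 43.164 N
½kδ² − Wδ − Wh = 0 → δ = (W + √(W² + 2kWh))/k
δ = (43.164 + √(1863.1 + 132169))/23.446 = (43.164 + 366.1)/23.446 = 17.456 mm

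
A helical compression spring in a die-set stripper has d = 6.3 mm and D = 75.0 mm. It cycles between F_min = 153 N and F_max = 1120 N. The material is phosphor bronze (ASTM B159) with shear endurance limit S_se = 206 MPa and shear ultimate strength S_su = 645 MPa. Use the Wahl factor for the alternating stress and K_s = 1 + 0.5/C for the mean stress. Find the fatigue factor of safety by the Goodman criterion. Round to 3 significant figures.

C = D/d = 75.0/6.3 = 11.9048; K_W = (4C−1)/(4C−4)+0.615/C = 1.1204; K_s = 1+0.5/C = 1.0420
F_a = (F_max−F_min)/2 = 483.5 N; F_m = (F_max+F_min)/2 = 636.5 N
τ_a = K_W·8F_aD/(πd³) = 1.1204 × 369.3 = 413.77 MPa
τ_m = K_s·8F_mD/(πd³) = 1.0420 × 486.16 = 506.58 MPa
Goodman: 1/n_f = τ_a/S_se + τ_m/S_su = 413.77/206 + 506.58/645 = 2.00861 + 0.78539 = 2.794
n_f = 1/2.794 = 0.3579

0.358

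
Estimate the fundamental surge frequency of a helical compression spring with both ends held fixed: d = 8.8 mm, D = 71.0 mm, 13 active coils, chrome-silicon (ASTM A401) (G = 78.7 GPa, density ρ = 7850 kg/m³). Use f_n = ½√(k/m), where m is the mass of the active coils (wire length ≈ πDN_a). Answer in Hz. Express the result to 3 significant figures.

47.8 Hz

k = Gd⁴/(8D³N_a) = (78.7×10³)(8.8⁴)/(8·71.0³·13) = 12.679 N/mm = 12679 N/m
Wire length L = πDN_a = π·71.0·13 = 2899.7 mm
m = ρ·(πd²/4)·L = 7850 × 60.821×10⁻⁶ m² × 2.8997 m = 1.3844 kg
f_n = ½√(k/m) = 0.5·√(12679/1.3844) = 0.5·√(9158.4) = 47.85 Hz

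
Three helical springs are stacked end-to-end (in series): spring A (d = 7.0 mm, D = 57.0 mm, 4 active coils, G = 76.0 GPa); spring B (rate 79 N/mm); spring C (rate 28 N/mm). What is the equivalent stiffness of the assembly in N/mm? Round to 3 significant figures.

12.4 N/mm

k_A = Gd⁴/(8D³N_a) = (76.0×10³)(7.0⁴)/(8·57.0³·4) = 30.792 N/mm
Series: 1/k_eq = 1/30.792 + 1/79 + 1/28 = 0.080849; k_eq = 12.369 N/mm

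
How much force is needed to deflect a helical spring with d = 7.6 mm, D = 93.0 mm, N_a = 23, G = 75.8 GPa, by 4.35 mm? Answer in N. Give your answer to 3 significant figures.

7.43 N

k = Gd⁴/(8D³N_a) = (75.8×10³)(7.6⁴)/(8·93.0³·23) = 1.7087 N/mm
F = k·δ = 1.7087 × 4.35 = 7.4327 N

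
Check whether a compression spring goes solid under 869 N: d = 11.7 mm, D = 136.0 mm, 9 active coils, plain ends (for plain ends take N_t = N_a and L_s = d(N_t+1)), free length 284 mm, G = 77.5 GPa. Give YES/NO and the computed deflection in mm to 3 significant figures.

NO, δ = 108 mm

k = Gd⁴/(8D³N_a) = (77.5×10³)(11.7⁴)/(8·136.0³·9) = 8.0186 N/mm
N_t = 9; L_s = 11.7·10 = 117 mm; δ_solid = L₀ − L_s = 284 − 117 = 167 mm
δ = F/k = 869/8.0186 = 108.37 mm
δ < δ_solid → spring does not go solid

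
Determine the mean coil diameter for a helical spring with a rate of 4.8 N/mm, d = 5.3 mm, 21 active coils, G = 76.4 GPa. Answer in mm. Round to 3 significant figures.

D = (Gd⁴/(8N_a·k))^(1/3) = (76.4×10³·5.3⁴/(8·21·4.8))^(1/3)
  = (74756)^(1/3) = 42.1259 mm

42.1 mm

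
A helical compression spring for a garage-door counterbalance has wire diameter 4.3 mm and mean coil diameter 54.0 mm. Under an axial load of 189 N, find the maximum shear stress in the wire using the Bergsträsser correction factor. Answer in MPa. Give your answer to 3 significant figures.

361 MPa

Spring index C = D/d = 54.0/4.3 = 12.5581
K_B = (4C+2)/(4C−3) = 52.233/47.233 = 1.1059
τ₀ = 8FD/(πd³) = 8·189·54.0/(π·4.3³) = 81648/249.78 = 326.88 MPa
τ_max = K·τ₀ = 1.1059 × 326.88 = 361.48 MPa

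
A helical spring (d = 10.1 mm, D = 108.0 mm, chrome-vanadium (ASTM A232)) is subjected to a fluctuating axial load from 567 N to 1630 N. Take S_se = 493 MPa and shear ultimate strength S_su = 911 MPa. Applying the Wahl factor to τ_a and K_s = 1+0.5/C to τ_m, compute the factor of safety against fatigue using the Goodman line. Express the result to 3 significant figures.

1.51

C = D/d = 108.0/10.1 = 10.6931; K_W = (4C−1)/(4C−4)+0.615/C = 1.1349; K_s = 1+0.5/C = 1.0468
F_a = (F_max−F_min)/2 = 531.5 N; F_m = (F_max+F_min)/2 = 1098.5 N
τ_a = K_W·8F_aD/(πd³) = 1.1349 × 141.87 = 161.01 MPa
τ_m = K_s·8F_mD/(πd³) = 1.0468 × 293.22 = 306.94 MPa
Goodman: 1/n_f = τ_a/S_se + τ_m/S_su = 161.01/493 + 306.94/911 = 0.32659 + 0.33692 = 0.66352
n_f = 1/0.66352 = 1.507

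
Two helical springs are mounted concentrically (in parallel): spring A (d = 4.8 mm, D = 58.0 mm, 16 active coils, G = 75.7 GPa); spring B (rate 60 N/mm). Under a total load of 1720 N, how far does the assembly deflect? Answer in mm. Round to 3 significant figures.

k_A = Gd⁴/(8D³N_a) = (75.7×10³)(4.8⁴)/(8·58.0³·16) = 1.609 N/mm
Parallel: k_eq = 1.609 + 60 = 61.609 N/mm
δ = F/k_eq = 1720/61.609 = 27.918 mm

27.9 mm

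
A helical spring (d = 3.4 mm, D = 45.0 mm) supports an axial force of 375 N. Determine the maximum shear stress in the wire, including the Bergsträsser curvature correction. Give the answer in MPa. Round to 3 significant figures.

Spring index C = D/d = 45.0/3.4 = 13.2353
K_B = (4C+2)/(4C−3) = 54.941/49.941 = 1.1001
τ₀ = 8FD/(πd³) = 8·375·45.0/(π·3.4³) = 135000/123.48 = 1093.3 MPa
τ_max = K·τ₀ = 1.1001 × 1093.3 = 1202.8 MPa

1200 MPa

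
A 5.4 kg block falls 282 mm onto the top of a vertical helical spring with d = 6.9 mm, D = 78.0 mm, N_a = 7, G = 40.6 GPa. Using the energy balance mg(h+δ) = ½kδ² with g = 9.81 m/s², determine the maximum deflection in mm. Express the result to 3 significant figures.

109 mm

k = Gd⁴/(8D³N_a) = (40.6×10³)(6.9⁴)/(8·78.0³·7) = 3.463 N/mm
W = mg = 5.4 × 9.81 = 52.974 N
½kδ² − Wδ − Wh = 0 → δ = (W + √(W² + 2kWh))/k
δ = (52.974 + √(2806.2 + 103465))/3.463 = (52.974 + 325.99)/3.463 = 109.43 mm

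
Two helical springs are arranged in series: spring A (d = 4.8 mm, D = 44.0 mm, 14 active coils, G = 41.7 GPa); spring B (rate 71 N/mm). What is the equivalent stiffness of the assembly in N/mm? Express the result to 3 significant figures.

k_A = Gd⁴/(8D³N_a) = (41.7×10³)(4.8⁴)/(8·44.0³·14) = 2.3202 N/mm
Series: 1/k_eq = 1/2.3202 + 1/71 = 0.44508; k_eq = 2.2468 N/mm

2.25 N/mm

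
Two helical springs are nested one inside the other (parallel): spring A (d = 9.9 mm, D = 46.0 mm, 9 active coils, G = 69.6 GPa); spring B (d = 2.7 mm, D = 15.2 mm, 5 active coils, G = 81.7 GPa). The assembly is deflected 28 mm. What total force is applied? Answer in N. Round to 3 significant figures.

3540 N

k_A = Gd⁴/(8D³N_a) = (69.6×10³)(9.9⁴)/(8·46.0³·9) = 95.399 N/mm
k_B = Gd⁴/(8D³N_a) = (81.7×10³)(2.7⁴)/(8·15.2³·5) = 30.909 N/mm
Parallel: k_eq = 95.399 + 30.909 = 126.31 N/mm
F = k_eq·δ = 126.31·28 = 3536.6 N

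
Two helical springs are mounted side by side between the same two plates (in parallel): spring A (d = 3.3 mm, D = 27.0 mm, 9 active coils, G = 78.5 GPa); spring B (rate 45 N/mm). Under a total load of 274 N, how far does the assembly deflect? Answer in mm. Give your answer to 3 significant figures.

k_A = Gd⁴/(8D³N_a) = (78.5×10³)(3.3⁴)/(8·27.0³·9) = 6.569 N/mm
Parallel: k_eq = 6.569 + 45 = 51.569 N/mm
δ = F/k_eq = 274/51.569 = 5.3133 mm

5.31 mm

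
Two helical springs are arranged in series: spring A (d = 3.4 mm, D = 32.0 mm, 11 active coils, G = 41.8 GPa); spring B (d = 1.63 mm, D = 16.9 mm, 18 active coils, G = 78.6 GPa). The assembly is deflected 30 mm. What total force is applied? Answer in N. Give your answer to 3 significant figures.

k_A = Gd⁴/(8D³N_a) = (41.8×10³)(3.4⁴)/(8·32.0³·11) = 1.9371 N/mm
k_B = Gd⁴/(8D³N_a) = (78.6×10³)(1.63⁴)/(8·16.9³·18) = 0.79827 N/mm
Series: 1/k_eq = 1/1.9371 + 1/0.79827 = 1.7689; k_eq = 0.56531 N/mm
F = k_eq·δ = 0.56531·30 = 16.959 N

17.0 N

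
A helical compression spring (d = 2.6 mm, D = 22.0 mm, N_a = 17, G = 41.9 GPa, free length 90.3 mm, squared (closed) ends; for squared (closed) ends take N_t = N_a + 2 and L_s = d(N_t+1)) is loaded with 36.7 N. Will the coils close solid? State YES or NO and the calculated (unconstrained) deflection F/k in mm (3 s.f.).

NO, δ = 27.8 mm

k = Gd⁴/(8D³N_a) = (41.9×10³)(2.6⁴)/(8·22.0³·17) = 1.3222 N/mm
N_t = 19; L_s = 2.6·20 = 52 mm; δ_solid = L₀ − L_s = 90.3 − 52 = 38.3 mm
δ = F/k = 36.7/1.3222 = 27.757 mm
δ < δ_solid → spring does not go solid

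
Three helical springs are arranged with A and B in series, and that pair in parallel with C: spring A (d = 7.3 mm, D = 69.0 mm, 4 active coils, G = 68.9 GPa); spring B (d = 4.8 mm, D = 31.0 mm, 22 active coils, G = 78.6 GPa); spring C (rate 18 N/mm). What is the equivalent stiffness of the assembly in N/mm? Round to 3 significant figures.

23.6 N/mm

k_A = Gd⁴/(8D³N_a) = (68.9×10³)(7.3⁴)/(8·69.0³·4) = 18.613 N/mm
k_B = Gd⁴/(8D³N_a) = (78.6×10³)(4.8⁴)/(8·31.0³·22) = 7.9577 N/mm
Springs A,B series: k_AB = 1/(1/18.613+1/7.9577) = 5.5744 N/mm; parallel with C: k_eq = 5.5744+18 = 23.574 N/mm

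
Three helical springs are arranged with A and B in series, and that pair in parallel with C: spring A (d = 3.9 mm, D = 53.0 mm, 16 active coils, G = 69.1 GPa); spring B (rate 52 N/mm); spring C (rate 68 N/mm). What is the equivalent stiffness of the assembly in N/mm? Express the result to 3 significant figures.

68.8 N/mm

k_A = Gd⁴/(8D³N_a) = (69.1×10³)(3.9⁴)/(8·53.0³·16) = 0.83888 N/mm
Springs A,B series: k_AB = 1/(1/0.83888+1/52) = 0.82556 N/mm; parallel with C: k_eq = 0.82556+68 = 68.826 N/mm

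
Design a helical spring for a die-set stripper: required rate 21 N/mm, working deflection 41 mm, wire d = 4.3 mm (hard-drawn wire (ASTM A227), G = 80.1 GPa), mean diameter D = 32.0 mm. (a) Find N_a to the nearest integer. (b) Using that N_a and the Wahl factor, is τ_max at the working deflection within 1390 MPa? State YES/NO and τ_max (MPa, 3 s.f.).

(a) 5 coils; (b) YES, τ_max = 1050 MPa

N_a = Gd⁴/(8D³k) = (80.1×10³)(4.3⁴)/(8·32.0³·21) = 4.974 → N_a = 5
Actual rate k = Gd⁴/(8D³·5) = 20.893 N/mm
Working load F = kδ = 20.893·41 = 856.6 N
C = 32.0/4.3 = 7.4419; K_W = (4C−1)/(4C−4)+0.615/C = 1.1991
τ_max = K_W·8FD/(πd³) = 1.1991·877.94 = 1052.7 MPa
τ_max ≤ 1390 MPa → acceptable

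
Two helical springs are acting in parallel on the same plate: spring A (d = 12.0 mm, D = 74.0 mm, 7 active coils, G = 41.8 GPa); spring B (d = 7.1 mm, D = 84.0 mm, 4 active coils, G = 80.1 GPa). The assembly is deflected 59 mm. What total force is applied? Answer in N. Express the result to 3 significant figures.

2890 N

k_A = Gd⁴/(8D³N_a) = (41.8×10³)(12.0⁴)/(8·74.0³·7) = 38.196 N/mm
k_B = Gd⁴/(8D³N_a) = (80.1×10³)(7.1⁴)/(8·84.0³·4) = 10.732 N/mm
Parallel: k_eq = 38.196 + 10.732 = 48.928 N/mm
F = k_eq·δ = 48.928·59 = 2886.7 N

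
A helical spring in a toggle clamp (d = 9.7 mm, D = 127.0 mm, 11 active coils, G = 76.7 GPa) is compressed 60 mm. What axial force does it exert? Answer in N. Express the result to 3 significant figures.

226 N

k = Gd⁴/(8D³N_a) = (76.7×10³)(9.7⁴)/(8·127.0³·11) = 3.7669 N/mm
F = k·δ = 3.7669 × 60 = 226.02 N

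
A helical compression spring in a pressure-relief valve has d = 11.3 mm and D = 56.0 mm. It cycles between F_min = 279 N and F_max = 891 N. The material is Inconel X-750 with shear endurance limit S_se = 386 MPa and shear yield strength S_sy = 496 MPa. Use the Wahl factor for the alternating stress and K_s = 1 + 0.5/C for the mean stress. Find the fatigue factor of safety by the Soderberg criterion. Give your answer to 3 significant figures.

C = D/d = 56.0/11.3 = 4.9558; K_W = (4C−1)/(4C−4)+0.615/C = 1.3137; K_s = 1+0.5/C = 1.1009
F_a = (F_max−F_min)/2 = 306 N; F_m = (F_max+F_min)/2 = 585 N
τ_a = K_W·8F_aD/(πd³) = 1.3137 × 30.242 = 39.729 MPa
τ_m = K_s·8F_mD/(πd³) = 1.1009 × 57.816 = 63.649 MPa
Soderberg: 1/n_f = τ_a/S_se + τ_m/S_sy = 39.729/386 + 63.649/496 = 0.10293 + 0.12833 = 0.23125
n_f = 1/0.23125 = 4.324

4.32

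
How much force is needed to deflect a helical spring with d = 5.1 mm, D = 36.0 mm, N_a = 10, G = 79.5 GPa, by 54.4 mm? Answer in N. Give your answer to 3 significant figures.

k = Gd⁴/(8D³N_a) = (79.5×10³)(5.1⁴)/(8·36.0³·10) = 14.41 N/mm
F = k·δ = 14.41 × 54.4 = 783.88 N

784 N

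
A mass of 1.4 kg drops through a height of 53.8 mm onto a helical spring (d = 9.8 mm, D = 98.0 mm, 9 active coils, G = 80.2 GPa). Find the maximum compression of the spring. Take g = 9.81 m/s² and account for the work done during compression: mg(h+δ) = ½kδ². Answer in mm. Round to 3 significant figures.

k = Gd⁴/(8D³N_a) = (80.2×10³)(9.8⁴)/(8·98.0³·9) = 10.916 N/mm
W = mg = 1.4 × 9.81 = 13.734 N
½kδ² − Wδ − Wh = 0 → δ = (W + √(W² + 2kWh))/k
δ = (13.734 + √(188.62 + 16131.6))/10.916 = (13.734 + 127.75)/10.916 = 12.961 mm

13.0 mm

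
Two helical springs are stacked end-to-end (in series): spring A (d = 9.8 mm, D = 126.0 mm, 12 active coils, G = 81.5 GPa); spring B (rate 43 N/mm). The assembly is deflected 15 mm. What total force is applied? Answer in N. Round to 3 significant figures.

k_A = Gd⁴/(8D³N_a) = (81.5×10³)(9.8⁴)/(8·126.0³·12) = 3.9145 N/mm
Series: 1/k_eq = 1/3.9145 + 1/43 = 0.27871; k_eq = 3.5879 N/mm
F = k_eq·δ = 3.5879·15 = 53.818 N

53.8 N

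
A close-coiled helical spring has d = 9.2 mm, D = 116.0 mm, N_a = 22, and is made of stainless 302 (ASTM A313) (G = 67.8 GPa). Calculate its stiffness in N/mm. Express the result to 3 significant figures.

1.77 N/mm

k = Gd⁴/(8D³N_a) = (67.8×10³ × 9.2⁴) / (8 × 116.0³ × 22)
  = 4.85714e+08 / 2.74718e+08 = 1.768 N/mm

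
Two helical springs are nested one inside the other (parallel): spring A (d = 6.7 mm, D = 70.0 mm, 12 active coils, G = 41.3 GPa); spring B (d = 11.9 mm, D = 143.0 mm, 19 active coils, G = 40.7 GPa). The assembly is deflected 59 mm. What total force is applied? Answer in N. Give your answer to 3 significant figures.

k_A = Gd⁴/(8D³N_a) = (41.3×10³)(6.7⁴)/(8·70.0³·12) = 2.5275 N/mm
k_B = Gd⁴/(8D³N_a) = (40.7×10³)(11.9⁴)/(8·143.0³·19) = 1.8362 N/mm
Parallel: k_eq = 2.5275 + 1.8362 = 4.3637 N/mm
F = k_eq·δ = 4.3637·59 = 257.46 N

257 N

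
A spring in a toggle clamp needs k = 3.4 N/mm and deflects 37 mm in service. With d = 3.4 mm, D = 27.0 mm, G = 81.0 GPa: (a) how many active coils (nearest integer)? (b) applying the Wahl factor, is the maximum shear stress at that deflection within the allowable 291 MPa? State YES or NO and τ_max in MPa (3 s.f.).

(a) 20 coils; (b) YES, τ_max = 264 MPa

N_a = Gd⁴/(8D³k) = (81.0×10³)(3.4⁴)/(8·27.0³·3.4) = 20.22 → N_a = 20
Actual rate k = Gd⁴/(8D³·20) = 3.4371 N/mm
Working load F = kδ = 3.4371·37 = 127.17 N
C = 27.0/3.4 = 7.9412; K_W = (4C−1)/(4C−4)+0.615/C = 1.1855
τ_max = K_W·8FD/(πd³) = 1.1855·222.46 = 263.73 MPa
τ_max ≤ 291 MPa → acceptable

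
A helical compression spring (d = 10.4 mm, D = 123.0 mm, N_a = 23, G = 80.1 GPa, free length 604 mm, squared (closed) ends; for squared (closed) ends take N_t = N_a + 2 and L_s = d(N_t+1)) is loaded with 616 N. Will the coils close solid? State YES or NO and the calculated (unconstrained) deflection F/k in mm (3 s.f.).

k = Gd⁴/(8D³N_a) = (80.1×10³)(10.4⁴)/(8·123.0³·23) = 2.7367 N/mm
N_t = 25; L_s = 10.4·26 = 270.4 mm; δ_solid = L₀ − L_s = 604 − 270.4 = 333.6 mm
δ = F/k = 616/2.7367 = 225.09 mm
δ < δ_solid → spring does not go solid

NO, δ = 225 mm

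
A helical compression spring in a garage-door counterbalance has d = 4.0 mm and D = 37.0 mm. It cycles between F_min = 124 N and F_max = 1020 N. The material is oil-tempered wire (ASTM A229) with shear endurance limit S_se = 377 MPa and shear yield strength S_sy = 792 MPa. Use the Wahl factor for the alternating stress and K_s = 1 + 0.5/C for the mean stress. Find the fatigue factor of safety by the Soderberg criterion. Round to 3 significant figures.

0.318

C = D/d = 37.0/4.0 = 9.2500; K_W = (4C−1)/(4C−4)+0.615/C = 1.1574; K_s = 1+0.5/C = 1.0541
F_a = (F_max−F_min)/2 = 448 N; F_m = (F_max+F_min)/2 = 572 N
τ_a = K_W·8F_aD/(πd³) = 1.1574 × 659.54 = 763.35 MPa
τ_m = K_s·8F_mD/(πd³) = 1.0541 × 842.09 = 887.61 MPa
Soderberg: 1/n_f = τ_a/S_se + τ_m/S_sy = 763.35/377 + 887.61/792 = 2.02479 + 1.12072 = 3.1455
n_f = 1/3.1455 = 0.3179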